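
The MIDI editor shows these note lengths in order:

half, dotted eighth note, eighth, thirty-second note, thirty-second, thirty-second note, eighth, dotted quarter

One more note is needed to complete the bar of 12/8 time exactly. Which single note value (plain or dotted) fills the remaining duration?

The bar of 12/8 = 48 thirty-second notes.
Working in thirty-second notes: half = 16; dotted eighth note = 6; eighth = 4; thirty-second note = 1; thirty-second = 1; thirty-second note = 1; eighth = 4; dotted quarter = 12.
Adding: 16 + 6 + 4 + 1 + 1 + 1 + 4 + 12 = 45.
Remaining: 48 − 45 = 3 thirty-second notes, which is a dotted sixteenth note.

dotted sixteenth note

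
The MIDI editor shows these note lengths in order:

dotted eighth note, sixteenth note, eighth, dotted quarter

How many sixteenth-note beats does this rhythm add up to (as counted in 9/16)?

One sixteenth-note beat = 2 thirty-second notes.
Express everything in thirty-second notes: dotted eighth note = 6; sixteenth note = 2; eighth = 4; dotted quarter = 12.
Total: 6 + 2 + 4 + 12 = 24.
24 ÷ 2 = 12 beats.

12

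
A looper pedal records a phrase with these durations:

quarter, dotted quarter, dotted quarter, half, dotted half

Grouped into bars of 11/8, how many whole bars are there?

1

One bar of 11/8 = 11 eighth notes.
Working in eighth notes: quarter = 2; dotted quarter = 3; dotted quarter = 3; half = 4; dotted half = 6.
Altogether 2 + 3 + 3 + 4 + 6 = 18.
18 ÷ 11 = 1 complete bar with 7 left over.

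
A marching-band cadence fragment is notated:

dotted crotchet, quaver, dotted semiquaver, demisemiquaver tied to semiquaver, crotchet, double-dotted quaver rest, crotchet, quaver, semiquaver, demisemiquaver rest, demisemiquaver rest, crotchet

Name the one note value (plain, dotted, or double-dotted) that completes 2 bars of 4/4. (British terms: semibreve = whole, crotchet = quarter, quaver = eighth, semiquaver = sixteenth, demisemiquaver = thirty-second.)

dotted sixteenth note

2 bars of 4/4 = 64 thirty-second notes.
Express everything in thirty-second notes: dotted crotchet = 12; quaver = 4; dotted semiquaver = 3; demisemiquaver tied to semiquaver (demisemiquaver + semiquaver) = 3; crotchet = 8; double-dotted quaver rest = 7; crotchet = 8; quaver = 4; semiquaver = 2; demisemiquaver rest = 1; demisemiquaver rest = 1; crotchet = 8.
Sum: 12 + 4 + 3 + 3 + 8 + 7 + 8 + 4 + 2 + 1 + 1 + 8 = 61.
Remaining: 64 − 61 = 3 thirty-second notes, which is a dotted sixteenth note.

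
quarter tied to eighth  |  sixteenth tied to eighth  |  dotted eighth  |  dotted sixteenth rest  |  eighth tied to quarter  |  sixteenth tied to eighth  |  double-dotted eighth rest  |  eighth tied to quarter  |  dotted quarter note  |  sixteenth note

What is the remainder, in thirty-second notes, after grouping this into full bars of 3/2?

30

One bar of 3/2 = 48 thirty-second notes.
In thirty-second notes: quarter tied to eighth (quarter + eighth) = 12; sixteenth tied to eighth (sixteenth + eighth) = 6; dotted eighth = 6; dotted sixteenth rest = 3; eighth tied to quarter (eighth + quarter) = 12; sixteenth tied to eighth (sixteenth + eighth) = 6; double-dotted eighth rest = 7; eighth tied to quarter (eighth + quarter) = 12; dotted quarter note = 12; sixteenth note = 2.
Sum: 12 + 6 + 6 + 3 + 12 + 6 + 7 + 12 + 12 + 2 = 78.
78 ÷ 48 = 1 complete bar with 30 thirty-second notes remaining.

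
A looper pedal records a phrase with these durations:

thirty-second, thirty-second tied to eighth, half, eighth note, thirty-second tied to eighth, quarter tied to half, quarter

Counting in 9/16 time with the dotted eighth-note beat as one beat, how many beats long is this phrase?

10.5

One dotted eighth-note beat = 6 thirty-second notes.
Convert each value to thirty-second notes: thirty-second = 1; thirty-second tied to eighth (thirty-second + eighth) = 5; half = 16; eighth note = 4; thirty-second tied to eighth (thirty-second + eighth) = 5; quarter tied to half (quarter + half) = 24; quarter = 8.
Adding: 1 + 5 + 16 + 4 + 5 + 24 + 8 = 63.
63 ÷ 6 = 10.5 beats.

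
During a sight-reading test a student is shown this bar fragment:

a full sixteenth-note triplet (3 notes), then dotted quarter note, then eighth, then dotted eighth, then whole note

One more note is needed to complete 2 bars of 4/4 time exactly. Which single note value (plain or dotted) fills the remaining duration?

dotted eighth note

2 bars of 4/4 = 32 sixteenth notes.
Working in sixteenth notes: a full sixteenth-note triplet (3 notes) (three triplet sixteenths span one eighth) = 2; dotted quarter note = 6; eighth = 2; dotted eighth = 3; whole note = 16.
Total: 2 + 6 + 2 + 3 + 16 = 29.
Remaining: 32 − 29 = 3 sixteenth notes, which is a dotted eighth note.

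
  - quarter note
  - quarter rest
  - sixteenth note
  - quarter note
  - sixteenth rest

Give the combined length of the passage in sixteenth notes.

14

Each duration in sixteenth notes: quarter note = 4; quarter rest = 4; sixteenth note = 1; quarter note = 4; sixteenth rest = 1.
Adding: 4 + 4 + 1 + 4 + 1 = 14 sixteenth notes.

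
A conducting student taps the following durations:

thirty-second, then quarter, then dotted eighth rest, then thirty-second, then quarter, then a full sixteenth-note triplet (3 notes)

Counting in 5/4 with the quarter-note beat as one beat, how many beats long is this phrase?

3.5

One quarter-note beat = 8 thirty-second notes.
Express everything in thirty-second notes: thirty-second = 1; quarter = 8; dotted eighth rest = 6; thirty-second = 1; quarter = 8; a full sixteenth-note triplet (3 notes) (three triplet sixteenths span one eighth) = 4.
Total: 1 + 8 + 6 + 1 + 8 + 4 = 28.
28 ÷ 8 = 3.5 beats.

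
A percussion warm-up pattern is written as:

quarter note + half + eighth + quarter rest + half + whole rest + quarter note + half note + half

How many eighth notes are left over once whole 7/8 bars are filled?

One bar of 7/8 = 7 eighth notes.
Express everything in eighth notes: quarter note = 2; half = 4; eighth = 1; quarter rest = 2; half = 4; whole rest = 8; quarter note = 2; half note = 4; half = 4.
Altogether 2 + 4 + 1 + 2 + 4 + 8 + 2 + 4 + 4 = 31.
31 ÷ 7 = 4 complete bars with 3 eighth notes remaining.

3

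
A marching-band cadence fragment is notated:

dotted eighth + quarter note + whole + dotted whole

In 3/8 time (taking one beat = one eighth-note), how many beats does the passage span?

23.5

One eighth-note beat = 2 sixteenth notes.
Convert each value to sixteenth notes: dotted eighth = 3; quarter note = 4; whole = 16; dotted whole = 24.
Altogether 3 + 4 + 16 + 24 = 47.
47 ÷ 2 = 23.5 beats.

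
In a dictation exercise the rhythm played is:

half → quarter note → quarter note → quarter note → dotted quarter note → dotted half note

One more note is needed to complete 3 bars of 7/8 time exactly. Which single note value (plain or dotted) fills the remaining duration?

quarter note

3 bars of 7/8 = 21 eighth notes.
Convert each value to eighth notes: half = 4; quarter note = 2; quarter note = 2; quarter note = 2; dotted quarter note = 3; dotted half note = 6.
Sum: 4 + 2 + 2 + 2 + 3 + 6 = 19.
Remaining: 21 − 19 = 2 eighth notes, which is a quarter note.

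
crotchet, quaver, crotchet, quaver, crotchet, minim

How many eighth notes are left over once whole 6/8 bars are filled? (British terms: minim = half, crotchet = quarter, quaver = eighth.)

0

One bar of 6/8 = 6 eighth notes.
Each duration in eighth notes: crotchet = 2; quaver = 1; crotchet = 2; quaver = 1; crotchet = 2; minim = 4.
Adding: 2 + 1 + 2 + 1 + 2 + 4 = 12.
12 ÷ 6 = 2 complete bars with 0 eighth notes remaining.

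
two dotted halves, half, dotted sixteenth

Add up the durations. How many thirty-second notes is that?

67

Express everything in thirty-second notes: dotted half = 24; dotted half = 24; half = 16; dotted sixteenth = 3.
Sum: 24 + 24 + 16 + 3 = 67 thirty-second notes.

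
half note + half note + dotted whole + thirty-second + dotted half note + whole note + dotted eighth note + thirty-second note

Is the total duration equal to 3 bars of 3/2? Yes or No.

One bar of 3/2 = 48 thirty-second notes, so 3 bars = 144.
Working in thirty-second notes: half note = 16; half note = 16; dotted whole = 48; thirty-second = 1; dotted half note = 24; whole note = 32; dotted eighth note = 6; thirty-second note = 1.
Total: 16 + 16 + 48 + 1 + 24 + 32 + 6 + 1 = 144.
144 equals 144, so the answer is Yes.

Yes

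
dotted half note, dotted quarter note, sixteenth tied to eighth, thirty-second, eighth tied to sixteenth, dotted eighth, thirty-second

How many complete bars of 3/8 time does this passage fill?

One bar of 3/8 = 12 thirty-second notes.
Each duration in thirty-second notes: dotted half note = 24; dotted quarter note = 12; sixteenth tied to eighth (sixteenth + eighth) = 6; thirty-second = 1; eighth tied to sixteenth (eighth + sixteenth) = 6; dotted eighth = 6; thirty-second = 1.
Total: 24 + 12 + 6 + 1 + 6 + 6 + 1 = 56.
56 ÷ 12 = 4 complete bars with 8 left over.

4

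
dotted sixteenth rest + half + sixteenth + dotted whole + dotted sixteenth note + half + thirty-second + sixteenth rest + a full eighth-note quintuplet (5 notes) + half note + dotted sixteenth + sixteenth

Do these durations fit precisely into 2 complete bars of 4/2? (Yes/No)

Yes

One bar of 4/2 = 64 thirty-second notes, so 2 bars = 128.
In thirty-second notes: dotted sixteenth rest = 3; half = 16; sixteenth = 2; dotted whole = 48; dotted sixteenth note = 3; half = 16; thirty-second = 1; sixteenth rest = 2; a full eighth-note quintuplet (5 notes) (five quintuplet eighths span one half) = 16; half note = 16; dotted sixteenth = 3; sixteenth = 2.
Altogether 3 + 16 + 2 + 48 + 3 + 16 + 1 + 2 + 16 + 16 + 3 + 2 = 128.
128 equals 128, so the answer is Yes.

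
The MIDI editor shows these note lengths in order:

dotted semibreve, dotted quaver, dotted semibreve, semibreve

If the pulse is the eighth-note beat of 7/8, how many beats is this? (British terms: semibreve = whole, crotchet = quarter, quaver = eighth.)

33.5

One eighth-note beat = 2 sixteenth notes.
Each duration in sixteenth notes: dotted semibreve = 24; dotted quaver = 3; dotted semibreve = 24; semibreve = 16.
Adding: 24 + 3 + 24 + 16 = 67.
67 ÷ 2 = 33.5 beats.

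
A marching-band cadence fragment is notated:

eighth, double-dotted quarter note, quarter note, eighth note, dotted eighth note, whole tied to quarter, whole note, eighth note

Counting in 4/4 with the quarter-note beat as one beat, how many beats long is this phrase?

One quarter-note beat = 4 sixteenth notes.
Each duration in sixteenth notes: eighth = 2; double-dotted quarter note = 7; quarter note = 4; eighth note = 2; dotted eighth note = 3; whole tied to quarter (whole + quarter) = 20; whole note = 16; eighth note = 2.
Total: 2 + 7 + 4 + 2 + 3 + 20 + 16 + 2 = 56.
56 ÷ 4 = 14 beats.

14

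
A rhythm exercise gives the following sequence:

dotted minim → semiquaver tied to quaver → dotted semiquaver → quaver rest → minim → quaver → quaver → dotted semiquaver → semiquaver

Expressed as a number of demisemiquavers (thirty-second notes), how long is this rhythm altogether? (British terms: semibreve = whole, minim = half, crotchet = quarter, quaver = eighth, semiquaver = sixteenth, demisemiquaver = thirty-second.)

66

Express everything in thirty-second notes: dotted minim = 24; semiquaver tied to quaver (semiquaver + quaver) = 6; dotted semiquaver = 3; quaver rest = 4; minim = 16; quaver = 4; quaver = 4; dotted semiquaver = 3; semiquaver = 2.
Sum: 24 + 6 + 3 + 4 + 16 + 4 + 4 + 3 + 2 = 66 thirty-second notes.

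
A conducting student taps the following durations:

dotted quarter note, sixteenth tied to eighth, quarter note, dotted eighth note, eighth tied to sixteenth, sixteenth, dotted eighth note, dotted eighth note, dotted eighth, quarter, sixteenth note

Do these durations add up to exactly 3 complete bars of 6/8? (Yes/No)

One bar of 6/8 = 12 sixteenth notes, so 3 bars = 36.
Each duration in sixteenth notes: dotted quarter note = 6; sixteenth tied to eighth (sixteenth + eighth) = 3; quarter note = 4; dotted eighth note = 3; eighth tied to sixteenth (eighth + sixteenth) = 3; sixteenth = 1; dotted eighth note = 3; dotted eighth note = 3; dotted eighth = 3; quarter = 4; sixteenth note = 1.
Total: 6 + 3 + 4 + 3 + 3 + 1 + 3 + 3 + 3 + 4 + 1 = 34.
34 falls short of 36, so the answer is No.

No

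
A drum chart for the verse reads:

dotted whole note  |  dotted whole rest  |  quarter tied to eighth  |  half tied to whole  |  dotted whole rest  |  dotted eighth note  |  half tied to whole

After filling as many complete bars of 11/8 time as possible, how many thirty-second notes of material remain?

One bar of 11/8 = 22 sixteenth notes.
Each duration in sixteenth notes: dotted whole note = 24; dotted whole rest = 24; quarter tied to eighth (quarter + eighth) = 6; half tied to whole (half + whole) = 24; dotted whole rest = 24; dotted eighth note = 3; half tied to whole (half + whole) = 24.
Total: 24 + 24 + 6 + 24 + 24 + 3 + 24 = 129.
129 ÷ 22 = 5 complete bars with 19 sixteenth notes remaining = 38 thirty-second notes.

38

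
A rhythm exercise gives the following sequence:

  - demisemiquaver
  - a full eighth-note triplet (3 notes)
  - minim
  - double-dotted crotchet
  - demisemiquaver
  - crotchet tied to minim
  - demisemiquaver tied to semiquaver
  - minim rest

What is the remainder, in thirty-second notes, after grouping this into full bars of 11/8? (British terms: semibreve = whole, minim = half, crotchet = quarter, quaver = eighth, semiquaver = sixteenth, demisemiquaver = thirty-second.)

39

One bar of 11/8 = 44 thirty-second notes.
Each duration in thirty-second notes: demisemiquaver = 1; a full eighth-note triplet (3 notes) (three triplet eighths span one quarter) = 8; minim = 16; double-dotted crotchet = 14; demisemiquaver = 1; crotchet tied to minim (crotchet + minim) = 24; demisemiquaver tied to semiquaver (demisemiquaver + semiquaver) = 3; minim rest = 16.
Total: 1 + 8 + 16 + 14 + 1 + 24 + 3 + 16 = 83.
83 ÷ 44 = 1 complete bar with 39 thirty-second notes remaining.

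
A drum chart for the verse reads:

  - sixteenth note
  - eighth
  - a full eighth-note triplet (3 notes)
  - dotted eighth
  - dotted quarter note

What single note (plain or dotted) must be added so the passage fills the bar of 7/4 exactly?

dotted half note

The bar of 7/4 = 28 sixteenth notes.
Working in sixteenth notes: sixteenth note = 1; eighth = 2; a full eighth-note triplet (3 notes) (three triplet eighths span one quarter) = 4; dotted eighth = 3; dotted quarter note = 6.
Adding: 1 + 2 + 4 + 3 + 6 = 16.
Remaining: 28 − 16 = 12 sixteenth notes, which is a dotted half note.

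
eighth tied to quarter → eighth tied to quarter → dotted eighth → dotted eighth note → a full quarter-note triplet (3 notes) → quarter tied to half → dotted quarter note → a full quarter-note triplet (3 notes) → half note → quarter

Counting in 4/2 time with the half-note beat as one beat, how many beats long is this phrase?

8

One half-note beat = 8 sixteenth notes.
Working in sixteenth notes: eighth tied to quarter (eighth + quarter) = 6; eighth tied to quarter (eighth + quarter) = 6; dotted eighth = 3; dotted eighth note = 3; a full quarter-note triplet (3 notes) (three triplet quarters span one half) = 8; quarter tied to half (quarter + half) = 12; dotted quarter note = 6; a full quarter-note triplet (3 notes) (three triplet quarters span one half) = 8; half note = 8; quarter = 4.
Adding: 6 + 6 + 3 + 3 + 8 + 12 + 6 + 8 + 8 + 4 = 64.
64 ÷ 8 = 8 beats.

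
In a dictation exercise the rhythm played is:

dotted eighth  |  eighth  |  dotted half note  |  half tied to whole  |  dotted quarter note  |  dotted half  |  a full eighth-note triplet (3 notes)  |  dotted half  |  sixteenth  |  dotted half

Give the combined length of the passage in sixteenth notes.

Each duration in sixteenth notes: dotted eighth = 3; eighth = 2; dotted half note = 12; half tied to whole (half + whole) = 24; dotted quarter note = 6; dotted half = 12; a full eighth-note triplet (3 notes) (three triplet eighths span one quarter) = 4; dotted half = 12; sixteenth = 1; dotted half = 12.
Adding: 3 + 2 + 12 + 24 + 6 + 12 + 4 + 12 + 1 + 12 = 88 sixteenth notes.

88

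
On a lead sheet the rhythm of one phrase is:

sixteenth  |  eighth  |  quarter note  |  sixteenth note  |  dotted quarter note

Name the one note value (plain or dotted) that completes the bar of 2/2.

eighth note

The bar of 2/2 = 16 sixteenth notes.
Working in sixteenth notes: sixteenth = 1; eighth = 2; quarter note = 4; sixteenth note = 1; dotted quarter note = 6.
Altogether 1 + 2 + 4 + 1 + 6 = 14.
Remaining: 16 − 14 = 2 sixteenth notes, which is a eighth note.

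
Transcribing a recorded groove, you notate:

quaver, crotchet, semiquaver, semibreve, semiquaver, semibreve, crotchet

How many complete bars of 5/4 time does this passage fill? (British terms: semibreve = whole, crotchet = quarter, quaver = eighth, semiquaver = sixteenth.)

One bar of 5/4 = 20 sixteenth notes.
Express everything in sixteenth notes: quaver = 2; crotchet = 4; semiquaver = 1; semibreve = 16; semiquaver = 1; semibreve = 16; crotchet = 4.
Altogether 2 + 4 + 1 + 16 + 1 + 16 + 4 = 44.
44 ÷ 20 = 2 complete bars with 4 left over.

2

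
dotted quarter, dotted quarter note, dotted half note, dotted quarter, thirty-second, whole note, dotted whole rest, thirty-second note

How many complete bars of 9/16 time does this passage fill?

7

One bar of 9/16 = 18 thirty-second notes.
Convert each value to thirty-second notes: dotted quarter = 12; dotted quarter note = 12; dotted half note = 24; dotted quarter = 12; thirty-second = 1; whole note = 32; dotted whole rest = 48; thirty-second note = 1.
Altogether 12 + 12 + 24 + 12 + 1 + 32 + 48 + 1 = 142.
142 ÷ 18 = 7 complete bars with 16 left over.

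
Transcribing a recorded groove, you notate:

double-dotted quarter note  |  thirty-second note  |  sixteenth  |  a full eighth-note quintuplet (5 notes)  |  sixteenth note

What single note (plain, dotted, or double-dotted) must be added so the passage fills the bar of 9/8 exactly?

The bar of 9/8 = 36 thirty-second notes.
Convert each value to thirty-second notes: double-dotted quarter note = 14; thirty-second note = 1; sixteenth = 2; a full eighth-note quintuplet (5 notes) (five quintuplet eighths span one half) = 16; sixteenth note = 2.
Sum: 14 + 1 + 2 + 16 + 2 = 35.
Remaining: 36 − 35 = 1 thirty-second note, which is a thirty-second note.

thirty-second note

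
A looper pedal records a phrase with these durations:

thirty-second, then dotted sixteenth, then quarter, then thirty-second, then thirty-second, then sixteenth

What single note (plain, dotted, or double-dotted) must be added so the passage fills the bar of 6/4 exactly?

The bar of 6/4 = 48 thirty-second notes.
Each duration in thirty-second notes: thirty-second = 1; dotted sixteenth = 3; quarter = 8; thirty-second = 1; thirty-second = 1; sixteenth = 2.
Total: 1 + 3 + 8 + 1 + 1 + 2 = 16.
Remaining: 48 − 16 = 32 thirty-second notes, which is a whole note.

whole note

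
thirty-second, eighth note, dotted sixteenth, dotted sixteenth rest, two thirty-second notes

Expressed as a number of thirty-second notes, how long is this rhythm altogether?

Working in thirty-second notes: thirty-second = 1; eighth note = 4; dotted sixteenth = 3; dotted sixteenth rest = 3; thirty-second note = 1; thirty-second note = 1.
Adding: 1 + 4 + 3 + 3 + 1 + 1 = 13 thirty-second notes.

13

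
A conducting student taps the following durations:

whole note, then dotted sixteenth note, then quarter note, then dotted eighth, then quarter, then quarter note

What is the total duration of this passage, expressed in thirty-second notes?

Each duration in thirty-second notes: whole note = 32; dotted sixteenth note = 3; quarter note = 8; dotted eighth = 6; quarter = 8; quarter note = 8.
Total: 32 + 3 + 8 + 6 + 8 + 8 = 65 thirty-second notes.

65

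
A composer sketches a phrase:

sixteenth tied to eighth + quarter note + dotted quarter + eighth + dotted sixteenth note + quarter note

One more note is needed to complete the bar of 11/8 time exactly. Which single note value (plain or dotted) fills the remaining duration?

dotted sixteenth note

The bar of 11/8 = 44 thirty-second notes.
Express everything in thirty-second notes: sixteenth tied to eighth (sixteenth + eighth) = 6; quarter note = 8; dotted quarter = 12; eighth = 4; dotted sixteenth note = 3; quarter note = 8.
Total: 6 + 8 + 12 + 4 + 3 + 8 = 41.
Remaining: 44 − 41 = 3 thirty-second notes, which is a dotted sixteenth note.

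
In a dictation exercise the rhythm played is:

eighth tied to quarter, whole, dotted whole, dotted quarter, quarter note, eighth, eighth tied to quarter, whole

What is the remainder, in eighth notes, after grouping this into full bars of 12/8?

4

One bar of 12/8 = 12 eighth notes.
In eighth notes: eighth tied to quarter (eighth + quarter) = 3; whole = 8; dotted whole = 12; dotted quarter = 3; quarter note = 2; eighth = 1; eighth tied to quarter (eighth + quarter) = 3; whole = 8.
Sum: 3 + 8 + 12 + 3 + 2 + 1 + 3 + 8 = 40.
40 ÷ 12 = 3 complete bars with 4 eighth notes remaining.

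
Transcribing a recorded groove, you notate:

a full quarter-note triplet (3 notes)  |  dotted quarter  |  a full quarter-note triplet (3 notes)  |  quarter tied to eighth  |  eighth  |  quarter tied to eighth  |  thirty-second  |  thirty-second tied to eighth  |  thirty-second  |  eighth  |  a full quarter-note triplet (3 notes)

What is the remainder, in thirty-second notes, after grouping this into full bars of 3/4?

One bar of 3/4 = 24 thirty-second notes.
In thirty-second notes: a full quarter-note triplet (3 notes) (three triplet quarters span one half) = 16; dotted quarter = 12; a full quarter-note triplet (3 notes) (three triplet quarters span one half) = 16; quarter tied to eighth (quarter + eighth) = 12; eighth = 4; quarter tied to eighth (quarter + eighth) = 12; thirty-second = 1; thirty-second tied to eighth (thirty-second + eighth) = 5; thirty-second = 1; eighth = 4; a full quarter-note triplet (3 notes) (three triplet quarters span one half) = 16.
Altogether 16 + 12 + 16 + 12 + 4 + 12 + 1 + 5 + 1 + 4 + 16 = 99.
99 ÷ 24 = 4 complete bars with 3 thirty-second notes remaining.

3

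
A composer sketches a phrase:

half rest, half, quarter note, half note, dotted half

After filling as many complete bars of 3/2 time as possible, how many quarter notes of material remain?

One bar of 3/2 = 6 quarter notes.
Each duration in quarter notes: half rest = 2; half = 2; quarter note = 1; half note = 2; dotted half = 3.
Total: 2 + 2 + 1 + 2 + 3 = 10.
10 ÷ 6 = 1 complete bar with 4 quarter notes remaining.

4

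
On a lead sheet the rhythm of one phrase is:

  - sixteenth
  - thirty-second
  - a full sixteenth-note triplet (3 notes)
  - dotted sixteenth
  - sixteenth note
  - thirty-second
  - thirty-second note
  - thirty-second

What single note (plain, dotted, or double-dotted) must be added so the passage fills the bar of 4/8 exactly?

The bar of 4/8 = 16 thirty-second notes.
Convert each value to thirty-second notes: sixteenth = 2; thirty-second = 1; a full sixteenth-note triplet (3 notes) (three triplet sixteenths span one eighth) = 4; dotted sixteenth = 3; sixteenth note = 2; thirty-second = 1; thirty-second note = 1; thirty-second = 1.
Total: 2 + 1 + 4 + 3 + 2 + 1 + 1 + 1 = 15.
Remaining: 16 − 15 = 1 thirty-second note, which is a thirty-second note.

thirty-second note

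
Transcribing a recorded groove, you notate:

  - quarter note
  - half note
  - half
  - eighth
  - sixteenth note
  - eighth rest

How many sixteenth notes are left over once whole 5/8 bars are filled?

One bar of 5/8 = 10 sixteenth notes.
Working in sixteenth notes: quarter note = 4; half note = 8; half = 8; eighth = 2; sixteenth note = 1; eighth rest = 2.
Total: 4 + 8 + 8 + 2 + 1 + 2 = 25.
25 ÷ 10 = 2 complete bars with 5 sixteenth notes remaining.

5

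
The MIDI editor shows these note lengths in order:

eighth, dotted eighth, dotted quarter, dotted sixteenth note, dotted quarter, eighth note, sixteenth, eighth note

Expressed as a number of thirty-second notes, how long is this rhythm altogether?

47

Convert each value to thirty-second notes: eighth = 4; dotted eighth = 6; dotted quarter = 12; dotted sixteenth note = 3; dotted quarter = 12; eighth note = 4; sixteenth = 2; eighth note = 4.
Altogether 4 + 6 + 12 + 3 + 12 + 4 + 2 + 4 = 47 thirty-second notes.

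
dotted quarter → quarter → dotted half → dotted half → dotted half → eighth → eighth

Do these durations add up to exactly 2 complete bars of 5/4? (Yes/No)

One bar of 5/4 = 10 eighth notes, so 2 bars = 20.
Each duration in eighth notes: dotted quarter = 3; quarter = 2; dotted half = 6; dotted half = 6; dotted half = 6; eighth = 1; eighth = 1.
Altogether 3 + 2 + 6 + 6 + 6 + 1 + 1 = 25.
25 exceeds 20, so the answer is No.

No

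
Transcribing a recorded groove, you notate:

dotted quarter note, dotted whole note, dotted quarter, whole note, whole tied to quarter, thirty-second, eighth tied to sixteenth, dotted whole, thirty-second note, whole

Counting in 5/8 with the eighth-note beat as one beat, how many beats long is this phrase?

One eighth-note beat = 4 thirty-second notes.
In thirty-second notes: dotted quarter note = 12; dotted whole note = 48; dotted quarter = 12; whole note = 32; whole tied to quarter (whole + quarter) = 40; thirty-second = 1; eighth tied to sixteenth (eighth + sixteenth) = 6; dotted whole = 48; thirty-second note = 1; whole = 32.
Adding: 12 + 48 + 12 + 32 + 40 + 1 + 6 + 48 + 1 + 32 = 232.
232 ÷ 4 = 58 beats.

58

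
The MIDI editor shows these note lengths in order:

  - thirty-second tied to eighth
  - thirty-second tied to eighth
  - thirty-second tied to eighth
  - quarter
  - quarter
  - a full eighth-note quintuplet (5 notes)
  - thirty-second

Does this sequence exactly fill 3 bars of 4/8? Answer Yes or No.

One bar of 4/8 = 16 thirty-second notes, so 3 bars = 48.
Working in thirty-second notes: thirty-second tied to eighth (thirty-second + eighth) = 5; thirty-second tied to eighth (thirty-second + eighth) = 5; thirty-second tied to eighth (thirty-second + eighth) = 5; quarter = 8; quarter = 8; a full eighth-note quintuplet (5 notes) (five quintuplet eighths span one half) = 16; thirty-second = 1.
Adding: 5 + 5 + 5 + 8 + 8 + 16 + 1 = 48.
48 equals 48, so the answer is Yes.

Yes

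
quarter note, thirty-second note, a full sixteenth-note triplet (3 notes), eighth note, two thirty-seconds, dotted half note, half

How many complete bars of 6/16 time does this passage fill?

4

One bar of 6/16 = 12 thirty-second notes.
Convert each value to thirty-second notes: quarter note = 8; thirty-second note = 1; a full sixteenth-note triplet (3 notes) (three triplet sixteenths span one eighth) = 4; eighth note = 4; thirty-second = 1; thirty-second = 1; dotted half note = 24; half = 16.
Total: 8 + 1 + 4 + 4 + 1 + 1 + 24 + 16 = 59.
59 ÷ 12 = 4 complete bars with 11 left over.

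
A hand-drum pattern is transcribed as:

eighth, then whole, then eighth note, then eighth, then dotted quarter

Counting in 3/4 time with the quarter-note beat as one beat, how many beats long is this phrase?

One quarter-note beat = 2 eighth notes.
Express everything in eighth notes: eighth = 1; whole = 8; eighth note = 1; eighth = 1; dotted quarter = 3.
Total: 1 + 8 + 1 + 1 + 3 = 14.
14 ÷ 2 = 7 beats.

7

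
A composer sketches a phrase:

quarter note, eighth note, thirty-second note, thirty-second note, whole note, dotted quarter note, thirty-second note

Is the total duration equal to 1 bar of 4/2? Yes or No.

One bar of 4/2 = 64 thirty-second notes.
Each duration in thirty-second notes: quarter note = 8; eighth note = 4; thirty-second note = 1; thirty-second note = 1; whole note = 32; dotted quarter note = 12; thirty-second note = 1.
Sum: 8 + 4 + 1 + 1 + 32 + 12 + 1 = 59.
59 falls short of 64, so the answer is No.

No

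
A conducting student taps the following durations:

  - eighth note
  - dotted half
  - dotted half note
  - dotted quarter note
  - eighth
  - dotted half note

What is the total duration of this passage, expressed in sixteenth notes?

46

In sixteenth notes: eighth note = 2; dotted half = 12; dotted half note = 12; dotted quarter note = 6; eighth = 2; dotted half note = 12.
Altogether 2 + 12 + 12 + 6 + 2 + 12 = 46 sixteenth notes.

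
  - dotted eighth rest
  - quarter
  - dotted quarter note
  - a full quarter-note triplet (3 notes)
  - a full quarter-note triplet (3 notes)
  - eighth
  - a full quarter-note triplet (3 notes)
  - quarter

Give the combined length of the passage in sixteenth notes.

43

Express everything in sixteenth notes: dotted eighth rest = 3; quarter = 4; dotted quarter note = 6; a full quarter-note triplet (3 notes) (three triplet quarters span one half) = 8; a full quarter-note triplet (3 notes) (three triplet quarters span one half) = 8; eighth = 2; a full quarter-note triplet (3 notes) (three triplet quarters span one half) = 8; quarter = 4.
Total: 3 + 4 + 6 + 8 + 8 + 2 + 8 + 4 = 43 sixteenth notes.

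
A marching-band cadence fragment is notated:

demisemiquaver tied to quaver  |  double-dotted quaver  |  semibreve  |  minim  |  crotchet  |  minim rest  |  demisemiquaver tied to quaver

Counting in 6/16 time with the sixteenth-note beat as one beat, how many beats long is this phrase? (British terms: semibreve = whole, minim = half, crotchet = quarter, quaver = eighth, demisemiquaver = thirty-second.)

One sixteenth-note beat = 2 thirty-second notes.
Each duration in thirty-second notes: demisemiquaver tied to quaver (demisemiquaver + quaver) = 5; double-dotted quaver = 7; semibreve = 32; minim = 16; crotchet = 8; minim rest = 16; demisemiquaver tied to quaver (demisemiquaver + quaver) = 5.
Altogether 5 + 7 + 32 + 16 + 8 + 16 + 5 = 89.
89 ÷ 2 = 44.5 beats.

44.5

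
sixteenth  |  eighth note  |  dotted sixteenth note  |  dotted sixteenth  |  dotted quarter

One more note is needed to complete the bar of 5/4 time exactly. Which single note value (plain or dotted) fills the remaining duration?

The bar of 5/4 = 40 thirty-second notes.
In thirty-second notes: sixteenth = 2; eighth note = 4; dotted sixteenth note = 3; dotted sixteenth = 3; dotted quarter = 12.
Sum: 2 + 4 + 3 + 3 + 12 = 24.
Remaining: 40 − 24 = 16 thirty-second notes, which is a half note.

half note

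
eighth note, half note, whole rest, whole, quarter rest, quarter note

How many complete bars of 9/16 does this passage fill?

One bar of 9/16 = 9 sixteenth notes.
Convert each value to sixteenth notes: eighth note = 2; half note = 8; whole rest = 16; whole = 16; quarter rest = 4; quarter note = 4.
Adding: 2 + 8 + 16 + 16 + 4 + 4 = 50.
50 ÷ 9 = 5 complete bars with 5 left over.

5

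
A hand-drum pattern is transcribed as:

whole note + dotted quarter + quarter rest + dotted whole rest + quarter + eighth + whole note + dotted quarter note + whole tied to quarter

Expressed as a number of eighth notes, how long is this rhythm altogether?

Convert each value to eighth notes: whole note = 8; dotted quarter = 3; quarter rest = 2; dotted whole rest = 12; quarter = 2; eighth = 1; whole note = 8; dotted quarter note = 3; whole tied to quarter (whole + quarter) = 10.
Altogether 8 + 3 + 2 + 12 + 2 + 1 + 8 + 3 + 10 = 49 eighth notes.

49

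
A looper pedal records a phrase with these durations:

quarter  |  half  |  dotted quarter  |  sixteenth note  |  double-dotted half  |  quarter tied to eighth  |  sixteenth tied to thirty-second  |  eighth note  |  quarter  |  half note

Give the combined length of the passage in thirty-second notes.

Each duration in thirty-second notes: quarter = 8; half = 16; dotted quarter = 12; sixteenth note = 2; double-dotted half = 28; quarter tied to eighth (quarter + eighth) = 12; sixteenth tied to thirty-second (sixteenth + thirty-second) = 3; eighth note = 4; quarter = 8; half note = 16.
Altogether 8 + 16 + 12 + 2 + 28 + 12 + 3 + 4 + 8 + 16 = 109 thirty-second notes.

109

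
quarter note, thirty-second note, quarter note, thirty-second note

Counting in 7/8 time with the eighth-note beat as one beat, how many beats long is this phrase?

4.5

One eighth-note beat = 4 thirty-second notes.
Express everything in thirty-second notes: quarter note = 8; thirty-second note = 1; quarter note = 8; thirty-second note = 1.
Altogether 8 + 1 + 8 + 1 = 18.
18 ÷ 4 = 4.5 beats.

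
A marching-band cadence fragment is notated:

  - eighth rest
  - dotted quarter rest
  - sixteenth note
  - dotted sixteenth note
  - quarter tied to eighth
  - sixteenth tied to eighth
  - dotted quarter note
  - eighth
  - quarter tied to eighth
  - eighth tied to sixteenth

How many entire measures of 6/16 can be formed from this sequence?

6

One bar of 6/16 = 12 thirty-second notes.
Express everything in thirty-second notes: eighth rest = 4; dotted quarter rest = 12; sixteenth note = 2; dotted sixteenth note = 3; quarter tied to eighth (quarter + eighth) = 12; sixteenth tied to eighth (sixteenth + eighth) = 6; dotted quarter note = 12; eighth = 4; quarter tied to eighth (quarter + eighth) = 12; eighth tied to sixteenth (eighth + sixteenth) = 6.
Sum: 4 + 12 + 2 + 3 + 12 + 6 + 12 + 4 + 12 + 6 = 73.
73 ÷ 12 = 6 complete bars with 1 left over.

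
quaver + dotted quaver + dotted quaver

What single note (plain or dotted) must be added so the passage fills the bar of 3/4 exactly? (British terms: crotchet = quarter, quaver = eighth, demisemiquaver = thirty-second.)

quarter note

The bar of 3/4 = 12 sixteenth notes.
Convert each value to sixteenth notes: quaver = 2; dotted quaver = 3; dotted quaver = 3.
Altogether 2 + 3 + 3 = 8.
Remaining: 12 − 8 = 4 sixteenth notes, which is a quarter note.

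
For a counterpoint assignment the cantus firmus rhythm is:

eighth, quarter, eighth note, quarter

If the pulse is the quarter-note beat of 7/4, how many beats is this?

3

One quarter-note beat = 2 eighth notes.
Convert each value to eighth notes: eighth = 1; quarter = 2; eighth note = 1; quarter = 2.
Altogether 1 + 2 + 1 + 2 = 6.
6 ÷ 2 = 3 beats.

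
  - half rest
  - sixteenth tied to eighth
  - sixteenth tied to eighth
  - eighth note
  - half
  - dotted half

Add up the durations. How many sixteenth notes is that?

36

Convert each value to sixteenth notes: half rest = 8; sixteenth tied to eighth (sixteenth + eighth) = 3; sixteenth tied to eighth (sixteenth + eighth) = 3; eighth note = 2; half = 8; dotted half = 12.
Adding: 8 + 3 + 3 + 2 + 8 + 12 = 36 sixteenth notes.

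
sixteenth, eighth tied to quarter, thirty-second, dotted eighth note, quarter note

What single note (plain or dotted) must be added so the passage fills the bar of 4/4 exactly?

dotted sixteenth note

The bar of 4/4 = 32 thirty-second notes.
Working in thirty-second notes: sixteenth = 2; eighth tied to quarter (eighth + quarter) = 12; thirty-second = 1; dotted eighth note = 6; quarter note = 8.
Total: 2 + 12 + 1 + 6 + 8 = 29.
Remaining: 32 − 29 = 3 thirty-second notes, which is a dotted sixteenth note.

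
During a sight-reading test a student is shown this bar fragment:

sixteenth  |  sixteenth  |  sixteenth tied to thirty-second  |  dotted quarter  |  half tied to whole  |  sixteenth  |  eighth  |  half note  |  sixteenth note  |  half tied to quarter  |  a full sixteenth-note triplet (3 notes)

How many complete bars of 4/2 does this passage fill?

1

One bar of 4/2 = 64 thirty-second notes.
Convert each value to thirty-second notes: sixteenth = 2; sixteenth = 2; sixteenth tied to thirty-second (sixteenth + thirty-second) = 3; dotted quarter = 12; half tied to whole (half + whole) = 48; sixteenth = 2; eighth = 4; half note = 16; sixteenth note = 2; half tied to quarter (half + quarter) = 24; a full sixteenth-note triplet (3 notes) (three triplet sixteenths span one eighth) = 4.
Altogether 2 + 2 + 3 + 12 + 48 + 2 + 4 + 16 + 2 + 24 + 4 = 119.
119 ÷ 64 = 1 complete bar with 55 left over.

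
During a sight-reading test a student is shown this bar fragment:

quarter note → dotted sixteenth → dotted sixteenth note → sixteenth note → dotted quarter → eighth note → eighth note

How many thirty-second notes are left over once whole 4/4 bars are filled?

4

One bar of 4/4 = 32 thirty-second notes.
Express everything in thirty-second notes: quarter note = 8; dotted sixteenth = 3; dotted sixteenth note = 3; sixteenth note = 2; dotted quarter = 12; eighth note = 4; eighth note = 4.
Sum: 8 + 3 + 3 + 2 + 12 + 4 + 4 = 36.
36 ÷ 32 = 1 complete bar with 4 thirty-second notes remaining.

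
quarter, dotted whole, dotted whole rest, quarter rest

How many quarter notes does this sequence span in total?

14

In quarter notes: quarter = 1; dotted whole = 6; dotted whole rest = 6; quarter rest = 1.
Total: 1 + 6 + 6 + 1 = 14 quarter notes.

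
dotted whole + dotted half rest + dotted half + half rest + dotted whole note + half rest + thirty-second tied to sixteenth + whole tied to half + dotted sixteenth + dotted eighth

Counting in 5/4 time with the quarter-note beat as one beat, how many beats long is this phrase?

29.5

One quarter-note beat = 8 thirty-second notes.
Each duration in thirty-second notes: dotted whole = 48; dotted half rest = 24; dotted half = 24; half rest = 16; dotted whole note = 48; half rest = 16; thirty-second tied to sixteenth (thirty-second + sixteenth) = 3; whole tied to half (whole + half) = 48; dotted sixteenth = 3; dotted eighth = 6.
Adding: 48 + 24 + 24 + 16 + 48 + 16 + 3 + 48 + 3 + 6 = 236.
236 ÷ 8 = 29.5 beats.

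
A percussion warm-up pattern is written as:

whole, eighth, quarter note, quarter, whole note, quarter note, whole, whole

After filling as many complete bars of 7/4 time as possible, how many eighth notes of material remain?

11

One bar of 7/4 = 14 eighth notes.
Working in eighth notes: whole = 8; eighth = 1; quarter note = 2; quarter = 2; whole note = 8; quarter note = 2; whole = 8; whole = 8.
Adding: 8 + 1 + 2 + 2 + 8 + 2 + 8 + 8 = 39.
39 ÷ 14 = 2 complete bars with 11 eighth notes remaining.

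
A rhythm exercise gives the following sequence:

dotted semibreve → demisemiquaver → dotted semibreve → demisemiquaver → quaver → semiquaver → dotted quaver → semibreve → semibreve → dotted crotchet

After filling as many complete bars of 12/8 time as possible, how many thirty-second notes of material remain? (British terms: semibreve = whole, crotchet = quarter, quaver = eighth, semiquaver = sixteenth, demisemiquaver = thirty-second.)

One bar of 12/8 = 48 thirty-second notes.
In thirty-second notes: dotted semibreve = 48; demisemiquaver = 1; dotted semibreve = 48; demisemiquaver = 1; quaver = 4; semiquaver = 2; dotted quaver = 6; semibreve = 32; semibreve = 32; dotted crotchet = 12.
Total: 48 + 1 + 48 + 1 + 4 + 2 + 6 + 32 + 32 + 12 = 186.
186 ÷ 48 = 3 complete bars with 42 thirty-second notes remaining.

42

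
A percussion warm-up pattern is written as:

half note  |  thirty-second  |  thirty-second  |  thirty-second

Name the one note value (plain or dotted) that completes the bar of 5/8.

thirty-second note

The bar of 5/8 = 20 thirty-second notes.
Working in thirty-second notes: half note = 16; thirty-second = 1; thirty-second = 1; thirty-second = 1.
Adding: 16 + 1 + 1 + 1 = 19.
Remaining: 20 − 19 = 1 thirty-second note, which is a thirty-second note.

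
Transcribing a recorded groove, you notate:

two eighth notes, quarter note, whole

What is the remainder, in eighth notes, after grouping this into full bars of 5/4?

One bar of 5/4 = 10 eighth notes.
Each duration in eighth notes: eighth note = 1; eighth note = 1; quarter note = 2; whole = 8.
Total: 1 + 1 + 2 + 8 = 12.
12 ÷ 10 = 1 complete bar with 2 eighth notes remaining.

2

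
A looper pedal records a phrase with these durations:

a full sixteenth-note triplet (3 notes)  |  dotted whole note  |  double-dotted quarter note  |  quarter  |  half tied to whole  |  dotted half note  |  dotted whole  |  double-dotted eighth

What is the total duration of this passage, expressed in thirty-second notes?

Convert each value to thirty-second notes: a full sixteenth-note triplet (3 notes) (three triplet sixteenths span one eighth) = 4; dotted whole note = 48; double-dotted quarter note = 14; quarter = 8; half tied to whole (half + whole) = 48; dotted half note = 24; dotted whole = 48; double-dotted eighth = 7.
Sum: 4 + 48 + 14 + 8 + 48 + 24 + 48 + 7 = 201 thirty-second notes.

201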